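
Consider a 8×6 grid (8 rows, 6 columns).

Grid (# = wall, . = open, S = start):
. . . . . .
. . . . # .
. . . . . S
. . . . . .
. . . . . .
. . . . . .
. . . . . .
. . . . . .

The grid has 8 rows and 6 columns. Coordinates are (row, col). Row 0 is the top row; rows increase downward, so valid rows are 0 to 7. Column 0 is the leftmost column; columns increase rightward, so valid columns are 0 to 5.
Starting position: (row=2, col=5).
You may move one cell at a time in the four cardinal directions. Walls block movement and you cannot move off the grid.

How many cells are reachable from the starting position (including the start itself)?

BFS flood-fill from (row=2, col=5):
  Distance 0: (row=2, col=5)
  Distance 1: (row=1, col=5), (row=2, col=4), (row=3, col=5)
  Distance 2: (row=0, col=5), (row=2, col=3), (row=3, col=4), (row=4, col=5)
  Distance 3: (row=0, col=4), (row=1, col=3), (row=2, col=2), (row=3, col=3), (row=4, col=4), (row=5, col=5)
  Distance 4: (row=0, col=3), (row=1, col=2), (row=2, col=1), (row=3, col=2), (row=4, col=3), (row=5, col=4), (row=6, col=5)
  Distance 5: (row=0, col=2), (row=1, col=1), (row=2, col=0), (row=3, col=1), (row=4, col=2), (row=5, col=3), (row=6, col=4), (row=7, col=5)
  Distance 6: (row=0, col=1), (row=1, col=0), (row=3, col=0), (row=4, col=1), (row=5, col=2), (row=6, col=3), (row=7, col=4)
  Distance 7: (row=0, col=0), (row=4, col=0), (row=5, col=1), (row=6, col=2), (row=7, col=3)
  Distance 8: (row=5, col=0), (row=6, col=1), (row=7, col=2)
  Distance 9: (row=6, col=0), (row=7, col=1)
  Distance 10: (row=7, col=0)
Total reachable: 47 (grid has 47 open cells total)

Answer: Reachable cells: 47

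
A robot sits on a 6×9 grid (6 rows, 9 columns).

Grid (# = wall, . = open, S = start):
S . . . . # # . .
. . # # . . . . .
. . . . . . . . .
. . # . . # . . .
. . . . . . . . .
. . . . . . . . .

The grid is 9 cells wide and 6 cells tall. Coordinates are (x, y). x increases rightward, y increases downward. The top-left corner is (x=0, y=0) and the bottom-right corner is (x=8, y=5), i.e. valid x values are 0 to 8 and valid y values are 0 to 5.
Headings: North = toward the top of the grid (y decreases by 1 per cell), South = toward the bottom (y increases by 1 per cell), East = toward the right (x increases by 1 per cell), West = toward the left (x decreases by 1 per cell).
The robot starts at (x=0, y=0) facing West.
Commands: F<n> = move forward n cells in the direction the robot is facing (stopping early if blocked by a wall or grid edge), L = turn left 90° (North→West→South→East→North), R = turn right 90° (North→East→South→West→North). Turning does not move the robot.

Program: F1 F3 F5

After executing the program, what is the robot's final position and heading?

Answer: Final position: (x=0, y=0), facing West

Derivation:
Start: (x=0, y=0), facing West
  F1: move forward 0/1 (blocked), now at (x=0, y=0)
  F3: move forward 0/3 (blocked), now at (x=0, y=0)
  F5: move forward 0/5 (blocked), now at (x=0, y=0)
Final: (x=0, y=0), facing West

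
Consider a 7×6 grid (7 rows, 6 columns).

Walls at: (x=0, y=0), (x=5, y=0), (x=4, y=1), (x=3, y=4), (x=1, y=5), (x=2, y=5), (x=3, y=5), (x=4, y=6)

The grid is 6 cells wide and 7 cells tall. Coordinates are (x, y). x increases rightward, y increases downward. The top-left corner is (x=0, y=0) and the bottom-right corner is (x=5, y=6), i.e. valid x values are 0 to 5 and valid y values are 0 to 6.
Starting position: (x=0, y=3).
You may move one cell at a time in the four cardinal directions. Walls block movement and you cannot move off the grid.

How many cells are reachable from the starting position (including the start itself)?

Answer: Reachable cells: 34

Derivation:
BFS flood-fill from (x=0, y=3):
  Distance 0: (x=0, y=3)
  Distance 1: (x=0, y=2), (x=1, y=3), (x=0, y=4)
  Distance 2: (x=0, y=1), (x=1, y=2), (x=2, y=3), (x=1, y=4), (x=0, y=5)
  Distance 3: (x=1, y=1), (x=2, y=2), (x=3, y=3), (x=2, y=4), (x=0, y=6)
  Distance 4: (x=1, y=0), (x=2, y=1), (x=3, y=2), (x=4, y=3), (x=1, y=6)
  Distance 5: (x=2, y=0), (x=3, y=1), (x=4, y=2), (x=5, y=3), (x=4, y=4), (x=2, y=6)
  Distance 6: (x=3, y=0), (x=5, y=2), (x=5, y=4), (x=4, y=5), (x=3, y=6)
  Distance 7: (x=4, y=0), (x=5, y=1), (x=5, y=5)
  Distance 8: (x=5, y=6)
Total reachable: 34 (grid has 34 open cells total)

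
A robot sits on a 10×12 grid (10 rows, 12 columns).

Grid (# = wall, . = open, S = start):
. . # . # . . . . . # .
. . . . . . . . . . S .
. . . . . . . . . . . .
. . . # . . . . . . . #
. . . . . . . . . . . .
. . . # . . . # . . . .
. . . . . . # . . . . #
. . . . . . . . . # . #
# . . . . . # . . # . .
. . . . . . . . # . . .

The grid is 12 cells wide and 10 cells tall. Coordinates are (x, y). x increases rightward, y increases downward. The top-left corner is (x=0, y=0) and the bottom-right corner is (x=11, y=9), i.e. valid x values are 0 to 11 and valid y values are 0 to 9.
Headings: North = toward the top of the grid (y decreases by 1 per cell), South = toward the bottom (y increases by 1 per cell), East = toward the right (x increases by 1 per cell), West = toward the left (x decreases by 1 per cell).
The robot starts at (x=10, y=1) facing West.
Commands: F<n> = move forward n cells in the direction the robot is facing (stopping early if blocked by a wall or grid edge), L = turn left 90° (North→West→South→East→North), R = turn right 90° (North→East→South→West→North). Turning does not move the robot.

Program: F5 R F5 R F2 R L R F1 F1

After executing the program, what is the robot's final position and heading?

Answer: Final position: (x=7, y=2), facing South

Derivation:
Start: (x=10, y=1), facing West
  F5: move forward 5, now at (x=5, y=1)
  R: turn right, now facing North
  F5: move forward 1/5 (blocked), now at (x=5, y=0)
  R: turn right, now facing East
  F2: move forward 2, now at (x=7, y=0)
  R: turn right, now facing South
  L: turn left, now facing East
  R: turn right, now facing South
  F1: move forward 1, now at (x=7, y=1)
  F1: move forward 1, now at (x=7, y=2)
Final: (x=7, y=2), facing South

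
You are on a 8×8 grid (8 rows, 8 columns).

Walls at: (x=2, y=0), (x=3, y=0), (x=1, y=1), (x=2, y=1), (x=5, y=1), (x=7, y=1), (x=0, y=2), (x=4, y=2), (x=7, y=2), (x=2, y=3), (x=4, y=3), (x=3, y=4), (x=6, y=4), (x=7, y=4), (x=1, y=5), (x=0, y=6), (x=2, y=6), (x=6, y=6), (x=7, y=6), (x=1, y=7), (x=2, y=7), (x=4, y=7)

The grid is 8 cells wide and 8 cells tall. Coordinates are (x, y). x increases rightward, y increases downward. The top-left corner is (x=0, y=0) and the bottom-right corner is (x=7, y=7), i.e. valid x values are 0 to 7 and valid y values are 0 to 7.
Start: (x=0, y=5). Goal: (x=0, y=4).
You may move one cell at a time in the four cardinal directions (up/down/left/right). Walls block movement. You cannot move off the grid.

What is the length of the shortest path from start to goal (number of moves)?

Answer: Shortest path length: 1

Derivation:
BFS from (x=0, y=5) until reaching (x=0, y=4):
  Distance 0: (x=0, y=5)
  Distance 1: (x=0, y=4)  <- goal reached here
One shortest path (1 moves): (x=0, y=5) -> (x=0, y=4)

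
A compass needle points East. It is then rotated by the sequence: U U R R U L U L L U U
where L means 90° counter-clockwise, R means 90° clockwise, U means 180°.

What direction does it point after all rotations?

Answer: Final heading: North

Derivation:
Start: East
  U (U-turn (180°)) -> West
  U (U-turn (180°)) -> East
  R (right (90° clockwise)) -> South
  R (right (90° clockwise)) -> West
  U (U-turn (180°)) -> East
  L (left (90° counter-clockwise)) -> North
  U (U-turn (180°)) -> South
  L (left (90° counter-clockwise)) -> East
  L (left (90° counter-clockwise)) -> North
  U (U-turn (180°)) -> South
  U (U-turn (180°)) -> North
Final: North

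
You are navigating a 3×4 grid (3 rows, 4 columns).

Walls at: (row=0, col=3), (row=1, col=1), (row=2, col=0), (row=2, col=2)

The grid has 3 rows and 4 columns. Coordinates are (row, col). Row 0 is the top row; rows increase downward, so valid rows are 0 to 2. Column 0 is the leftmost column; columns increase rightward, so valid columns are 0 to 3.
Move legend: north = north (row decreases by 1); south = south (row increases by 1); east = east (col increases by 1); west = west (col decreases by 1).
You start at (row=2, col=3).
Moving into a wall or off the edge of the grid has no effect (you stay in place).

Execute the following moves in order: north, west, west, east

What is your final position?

Start: (row=2, col=3)
  north (north): (row=2, col=3) -> (row=1, col=3)
  west (west): (row=1, col=3) -> (row=1, col=2)
  west (west): blocked, stay at (row=1, col=2)
  east (east): (row=1, col=2) -> (row=1, col=3)
Final: (row=1, col=3)

Answer: Final position: (row=1, col=3)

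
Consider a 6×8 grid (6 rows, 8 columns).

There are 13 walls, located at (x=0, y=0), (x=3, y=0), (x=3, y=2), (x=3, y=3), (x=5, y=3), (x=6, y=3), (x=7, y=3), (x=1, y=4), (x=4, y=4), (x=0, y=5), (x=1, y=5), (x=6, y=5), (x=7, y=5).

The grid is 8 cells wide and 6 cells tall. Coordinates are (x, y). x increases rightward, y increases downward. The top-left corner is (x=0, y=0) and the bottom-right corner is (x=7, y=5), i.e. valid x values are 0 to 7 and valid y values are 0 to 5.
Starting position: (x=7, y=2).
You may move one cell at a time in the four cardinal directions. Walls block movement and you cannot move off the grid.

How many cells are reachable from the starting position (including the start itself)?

BFS flood-fill from (x=7, y=2):
  Distance 0: (x=7, y=2)
  Distance 1: (x=7, y=1), (x=6, y=2)
  Distance 2: (x=7, y=0), (x=6, y=1), (x=5, y=2)
  Distance 3: (x=6, y=0), (x=5, y=1), (x=4, y=2)
  Distance 4: (x=5, y=0), (x=4, y=1), (x=4, y=3)
  Distance 5: (x=4, y=0), (x=3, y=1)
  Distance 6: (x=2, y=1)
  Distance 7: (x=2, y=0), (x=1, y=1), (x=2, y=2)
  Distance 8: (x=1, y=0), (x=0, y=1), (x=1, y=2), (x=2, y=3)
  Distance 9: (x=0, y=2), (x=1, y=3), (x=2, y=4)
  Distance 10: (x=0, y=3), (x=3, y=4), (x=2, y=5)
  Distance 11: (x=0, y=4), (x=3, y=5)
  Distance 12: (x=4, y=5)
  Distance 13: (x=5, y=5)
  Distance 14: (x=5, y=4)
  Distance 15: (x=6, y=4)
  Distance 16: (x=7, y=4)
Total reachable: 35 (grid has 35 open cells total)

Answer: Reachable cells: 35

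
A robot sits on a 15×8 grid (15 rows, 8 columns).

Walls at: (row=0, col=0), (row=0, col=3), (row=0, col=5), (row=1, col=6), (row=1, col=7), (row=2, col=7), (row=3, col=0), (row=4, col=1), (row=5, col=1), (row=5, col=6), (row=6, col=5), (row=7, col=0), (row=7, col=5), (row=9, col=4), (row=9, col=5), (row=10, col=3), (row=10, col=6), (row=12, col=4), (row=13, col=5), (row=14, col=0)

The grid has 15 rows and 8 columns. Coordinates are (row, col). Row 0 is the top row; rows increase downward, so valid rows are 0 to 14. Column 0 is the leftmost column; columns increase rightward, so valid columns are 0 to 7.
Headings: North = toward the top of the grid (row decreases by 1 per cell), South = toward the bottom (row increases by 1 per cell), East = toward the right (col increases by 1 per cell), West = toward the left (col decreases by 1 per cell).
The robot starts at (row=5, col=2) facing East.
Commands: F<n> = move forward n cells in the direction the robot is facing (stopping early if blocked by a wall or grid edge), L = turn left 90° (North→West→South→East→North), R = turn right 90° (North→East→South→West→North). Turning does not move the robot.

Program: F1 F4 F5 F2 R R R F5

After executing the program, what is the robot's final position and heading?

Answer: Final position: (row=1, col=5), facing North

Derivation:
Start: (row=5, col=2), facing East
  F1: move forward 1, now at (row=5, col=3)
  F4: move forward 2/4 (blocked), now at (row=5, col=5)
  F5: move forward 0/5 (blocked), now at (row=5, col=5)
  F2: move forward 0/2 (blocked), now at (row=5, col=5)
  R: turn right, now facing South
  R: turn right, now facing West
  R: turn right, now facing North
  F5: move forward 4/5 (blocked), now at (row=1, col=5)
Final: (row=1, col=5), facing North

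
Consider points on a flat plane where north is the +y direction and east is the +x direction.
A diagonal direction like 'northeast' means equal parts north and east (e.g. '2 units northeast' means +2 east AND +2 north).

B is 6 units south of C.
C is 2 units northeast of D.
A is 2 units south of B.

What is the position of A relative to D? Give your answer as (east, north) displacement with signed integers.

Place D at the origin (east=0, north=0).
  C is 2 units northeast of D: delta (east=+2, north=+2); C at (east=2, north=2).
  B is 6 units south of C: delta (east=+0, north=-6); B at (east=2, north=-4).
  A is 2 units south of B: delta (east=+0, north=-2); A at (east=2, north=-6).
Therefore A relative to D: (east=2, north=-6).

Answer: A is at (east=2, north=-6) relative to D.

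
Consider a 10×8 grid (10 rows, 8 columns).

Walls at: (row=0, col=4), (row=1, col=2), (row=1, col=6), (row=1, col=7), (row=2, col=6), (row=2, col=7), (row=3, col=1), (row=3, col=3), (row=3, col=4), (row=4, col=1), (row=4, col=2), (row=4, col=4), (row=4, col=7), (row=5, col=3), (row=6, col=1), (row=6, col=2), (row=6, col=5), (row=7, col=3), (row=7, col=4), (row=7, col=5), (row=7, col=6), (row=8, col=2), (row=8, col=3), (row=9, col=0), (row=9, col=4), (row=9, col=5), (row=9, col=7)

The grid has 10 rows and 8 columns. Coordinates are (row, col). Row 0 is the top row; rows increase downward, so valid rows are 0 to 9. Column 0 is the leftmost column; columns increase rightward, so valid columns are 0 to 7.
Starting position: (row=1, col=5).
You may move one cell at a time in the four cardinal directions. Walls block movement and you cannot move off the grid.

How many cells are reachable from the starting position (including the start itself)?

Answer: Reachable cells: 52

Derivation:
BFS flood-fill from (row=1, col=5):
  Distance 0: (row=1, col=5)
  Distance 1: (row=0, col=5), (row=1, col=4), (row=2, col=5)
  Distance 2: (row=0, col=6), (row=1, col=3), (row=2, col=4), (row=3, col=5)
  Distance 3: (row=0, col=3), (row=0, col=7), (row=2, col=3), (row=3, col=6), (row=4, col=5)
  Distance 4: (row=0, col=2), (row=2, col=2), (row=3, col=7), (row=4, col=6), (row=5, col=5)
  Distance 5: (row=0, col=1), (row=2, col=1), (row=3, col=2), (row=5, col=4), (row=5, col=6)
  Distance 6: (row=0, col=0), (row=1, col=1), (row=2, col=0), (row=5, col=7), (row=6, col=4), (row=6, col=6)
  Distance 7: (row=1, col=0), (row=3, col=0), (row=6, col=3), (row=6, col=7)
  Distance 8: (row=4, col=0), (row=7, col=7)
  Distance 9: (row=5, col=0), (row=8, col=7)
  Distance 10: (row=5, col=1), (row=6, col=0), (row=8, col=6)
  Distance 11: (row=5, col=2), (row=7, col=0), (row=8, col=5), (row=9, col=6)
  Distance 12: (row=7, col=1), (row=8, col=0), (row=8, col=4)
  Distance 13: (row=7, col=2), (row=8, col=1)
  Distance 14: (row=9, col=1)
  Distance 15: (row=9, col=2)
  Distance 16: (row=9, col=3)
Total reachable: 52 (grid has 53 open cells total)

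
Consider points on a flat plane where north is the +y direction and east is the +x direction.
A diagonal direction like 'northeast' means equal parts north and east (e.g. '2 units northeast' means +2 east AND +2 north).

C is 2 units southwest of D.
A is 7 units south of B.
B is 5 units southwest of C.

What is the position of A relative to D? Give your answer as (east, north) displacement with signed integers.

Place D at the origin (east=0, north=0).
  C is 2 units southwest of D: delta (east=-2, north=-2); C at (east=-2, north=-2).
  B is 5 units southwest of C: delta (east=-5, north=-5); B at (east=-7, north=-7).
  A is 7 units south of B: delta (east=+0, north=-7); A at (east=-7, north=-14).
Therefore A relative to D: (east=-7, north=-14).

Answer: A is at (east=-7, north=-14) relative to D.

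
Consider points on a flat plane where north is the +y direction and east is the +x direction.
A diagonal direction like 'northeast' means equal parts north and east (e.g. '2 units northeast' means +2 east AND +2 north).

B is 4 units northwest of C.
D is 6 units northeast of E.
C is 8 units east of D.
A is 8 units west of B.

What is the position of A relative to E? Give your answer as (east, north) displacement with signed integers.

Answer: A is at (east=2, north=10) relative to E.

Derivation:
Place E at the origin (east=0, north=0).
  D is 6 units northeast of E: delta (east=+6, north=+6); D at (east=6, north=6).
  C is 8 units east of D: delta (east=+8, north=+0); C at (east=14, north=6).
  B is 4 units northwest of C: delta (east=-4, north=+4); B at (east=10, north=10).
  A is 8 units west of B: delta (east=-8, north=+0); A at (east=2, north=10).
Therefore A relative to E: (east=2, north=10).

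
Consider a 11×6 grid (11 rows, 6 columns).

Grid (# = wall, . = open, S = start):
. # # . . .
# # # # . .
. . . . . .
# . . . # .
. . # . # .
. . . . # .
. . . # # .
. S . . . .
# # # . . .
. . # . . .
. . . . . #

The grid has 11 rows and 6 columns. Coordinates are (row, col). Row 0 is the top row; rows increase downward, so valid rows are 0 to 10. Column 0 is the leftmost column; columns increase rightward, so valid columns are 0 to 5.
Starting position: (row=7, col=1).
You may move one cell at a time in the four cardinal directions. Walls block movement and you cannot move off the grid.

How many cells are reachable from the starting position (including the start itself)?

Answer: Reachable cells: 47

Derivation:
BFS flood-fill from (row=7, col=1):
  Distance 0: (row=7, col=1)
  Distance 1: (row=6, col=1), (row=7, col=0), (row=7, col=2)
  Distance 2: (row=5, col=1), (row=6, col=0), (row=6, col=2), (row=7, col=3)
  Distance 3: (row=4, col=1), (row=5, col=0), (row=5, col=2), (row=7, col=4), (row=8, col=3)
  Distance 4: (row=3, col=1), (row=4, col=0), (row=5, col=3), (row=7, col=5), (row=8, col=4), (row=9, col=3)
  Distance 5: (row=2, col=1), (row=3, col=2), (row=4, col=3), (row=6, col=5), (row=8, col=5), (row=9, col=4), (row=10, col=3)
  Distance 6: (row=2, col=0), (row=2, col=2), (row=3, col=3), (row=5, col=5), (row=9, col=5), (row=10, col=2), (row=10, col=4)
  Distance 7: (row=2, col=3), (row=4, col=5), (row=10, col=1)
  Distance 8: (row=2, col=4), (row=3, col=5), (row=9, col=1), (row=10, col=0)
  Distance 9: (row=1, col=4), (row=2, col=5), (row=9, col=0)
  Distance 10: (row=0, col=4), (row=1, col=5)
  Distance 11: (row=0, col=3), (row=0, col=5)
Total reachable: 47 (grid has 48 open cells total)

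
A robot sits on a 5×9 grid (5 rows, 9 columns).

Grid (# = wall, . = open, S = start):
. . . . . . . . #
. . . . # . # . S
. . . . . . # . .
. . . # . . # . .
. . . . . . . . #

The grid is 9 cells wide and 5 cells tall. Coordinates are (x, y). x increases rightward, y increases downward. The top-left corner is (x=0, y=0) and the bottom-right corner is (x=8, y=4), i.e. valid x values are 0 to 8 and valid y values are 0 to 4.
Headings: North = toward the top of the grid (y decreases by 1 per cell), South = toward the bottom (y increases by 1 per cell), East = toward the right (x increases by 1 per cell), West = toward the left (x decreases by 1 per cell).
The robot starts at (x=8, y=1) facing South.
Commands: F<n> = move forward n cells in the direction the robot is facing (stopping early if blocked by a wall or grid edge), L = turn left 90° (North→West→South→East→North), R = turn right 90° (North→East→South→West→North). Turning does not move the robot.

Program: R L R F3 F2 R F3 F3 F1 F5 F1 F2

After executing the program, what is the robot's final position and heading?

Start: (x=8, y=1), facing South
  R: turn right, now facing West
  L: turn left, now facing South
  R: turn right, now facing West
  F3: move forward 1/3 (blocked), now at (x=7, y=1)
  F2: move forward 0/2 (blocked), now at (x=7, y=1)
  R: turn right, now facing North
  F3: move forward 1/3 (blocked), now at (x=7, y=0)
  F3: move forward 0/3 (blocked), now at (x=7, y=0)
  F1: move forward 0/1 (blocked), now at (x=7, y=0)
  F5: move forward 0/5 (blocked), now at (x=7, y=0)
  F1: move forward 0/1 (blocked), now at (x=7, y=0)
  F2: move forward 0/2 (blocked), now at (x=7, y=0)
Final: (x=7, y=0), facing North

Answer: Final position: (x=7, y=0), facing North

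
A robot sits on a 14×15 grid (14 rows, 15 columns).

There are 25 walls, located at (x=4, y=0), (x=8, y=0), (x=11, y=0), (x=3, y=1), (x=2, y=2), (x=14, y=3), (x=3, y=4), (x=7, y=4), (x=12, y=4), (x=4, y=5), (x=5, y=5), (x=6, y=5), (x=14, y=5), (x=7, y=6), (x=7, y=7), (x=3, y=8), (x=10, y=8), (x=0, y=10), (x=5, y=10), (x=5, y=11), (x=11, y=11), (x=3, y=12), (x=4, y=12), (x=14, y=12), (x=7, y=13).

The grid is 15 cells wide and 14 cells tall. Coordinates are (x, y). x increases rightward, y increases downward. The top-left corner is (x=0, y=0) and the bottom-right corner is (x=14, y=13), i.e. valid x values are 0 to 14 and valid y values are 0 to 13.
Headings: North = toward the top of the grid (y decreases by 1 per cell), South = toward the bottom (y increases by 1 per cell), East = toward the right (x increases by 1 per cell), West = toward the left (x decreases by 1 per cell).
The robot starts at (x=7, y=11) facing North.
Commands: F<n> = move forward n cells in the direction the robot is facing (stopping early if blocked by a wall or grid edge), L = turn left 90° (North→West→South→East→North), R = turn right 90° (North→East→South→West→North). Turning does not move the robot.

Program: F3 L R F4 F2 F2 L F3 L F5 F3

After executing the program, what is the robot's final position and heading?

Start: (x=7, y=11), facing North
  F3: move forward 3, now at (x=7, y=8)
  L: turn left, now facing West
  R: turn right, now facing North
  F4: move forward 0/4 (blocked), now at (x=7, y=8)
  F2: move forward 0/2 (blocked), now at (x=7, y=8)
  F2: move forward 0/2 (blocked), now at (x=7, y=8)
  L: turn left, now facing West
  F3: move forward 3, now at (x=4, y=8)
  L: turn left, now facing South
  F5: move forward 3/5 (blocked), now at (x=4, y=11)
  F3: move forward 0/3 (blocked), now at (x=4, y=11)
Final: (x=4, y=11), facing South

Answer: Final position: (x=4, y=11), facing South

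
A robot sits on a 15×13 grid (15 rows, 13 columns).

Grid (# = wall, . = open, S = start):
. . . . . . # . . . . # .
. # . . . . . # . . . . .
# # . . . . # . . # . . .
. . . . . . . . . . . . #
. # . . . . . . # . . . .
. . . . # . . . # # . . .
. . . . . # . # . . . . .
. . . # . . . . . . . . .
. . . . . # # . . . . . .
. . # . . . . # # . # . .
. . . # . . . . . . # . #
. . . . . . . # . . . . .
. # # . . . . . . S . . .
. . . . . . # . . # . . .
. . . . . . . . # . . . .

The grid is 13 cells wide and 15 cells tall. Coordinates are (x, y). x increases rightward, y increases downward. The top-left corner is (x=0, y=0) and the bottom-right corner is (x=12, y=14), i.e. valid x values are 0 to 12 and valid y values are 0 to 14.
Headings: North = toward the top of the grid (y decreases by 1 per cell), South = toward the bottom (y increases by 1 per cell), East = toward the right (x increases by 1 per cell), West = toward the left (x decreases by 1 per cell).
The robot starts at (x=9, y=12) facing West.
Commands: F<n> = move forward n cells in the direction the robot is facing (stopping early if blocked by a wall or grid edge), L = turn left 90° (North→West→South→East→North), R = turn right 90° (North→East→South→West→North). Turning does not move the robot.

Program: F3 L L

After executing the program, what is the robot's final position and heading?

Answer: Final position: (x=6, y=12), facing East

Derivation:
Start: (x=9, y=12), facing West
  F3: move forward 3, now at (x=6, y=12)
  L: turn left, now facing South
  L: turn left, now facing East
Final: (x=6, y=12), facing East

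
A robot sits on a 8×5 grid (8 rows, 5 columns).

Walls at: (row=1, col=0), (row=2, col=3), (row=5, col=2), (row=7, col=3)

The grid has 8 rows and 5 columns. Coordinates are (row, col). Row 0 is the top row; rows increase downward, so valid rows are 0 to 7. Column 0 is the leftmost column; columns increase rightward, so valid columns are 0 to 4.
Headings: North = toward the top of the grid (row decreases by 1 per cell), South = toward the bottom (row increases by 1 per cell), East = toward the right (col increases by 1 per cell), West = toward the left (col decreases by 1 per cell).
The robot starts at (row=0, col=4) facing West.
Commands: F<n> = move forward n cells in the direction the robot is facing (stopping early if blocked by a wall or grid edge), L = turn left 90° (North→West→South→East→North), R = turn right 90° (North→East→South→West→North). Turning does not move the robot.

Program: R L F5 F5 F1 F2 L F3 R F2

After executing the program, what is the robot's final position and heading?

Answer: Final position: (row=0, col=0), facing West

Derivation:
Start: (row=0, col=4), facing West
  R: turn right, now facing North
  L: turn left, now facing West
  F5: move forward 4/5 (blocked), now at (row=0, col=0)
  F5: move forward 0/5 (blocked), now at (row=0, col=0)
  F1: move forward 0/1 (blocked), now at (row=0, col=0)
  F2: move forward 0/2 (blocked), now at (row=0, col=0)
  L: turn left, now facing South
  F3: move forward 0/3 (blocked), now at (row=0, col=0)
  R: turn right, now facing West
  F2: move forward 0/2 (blocked), now at (row=0, col=0)
Final: (row=0, col=0), facing West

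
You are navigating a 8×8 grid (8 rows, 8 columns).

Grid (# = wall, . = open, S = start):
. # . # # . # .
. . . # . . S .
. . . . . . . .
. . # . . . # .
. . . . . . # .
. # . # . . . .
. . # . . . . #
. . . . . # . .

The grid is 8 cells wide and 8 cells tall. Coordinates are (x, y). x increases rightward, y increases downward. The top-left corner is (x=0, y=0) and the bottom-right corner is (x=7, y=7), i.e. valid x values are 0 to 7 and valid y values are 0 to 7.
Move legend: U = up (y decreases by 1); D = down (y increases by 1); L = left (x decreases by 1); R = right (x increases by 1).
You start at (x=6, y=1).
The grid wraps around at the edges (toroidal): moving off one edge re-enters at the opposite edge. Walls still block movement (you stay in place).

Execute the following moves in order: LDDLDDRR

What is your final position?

Start: (x=6, y=1)
  L (left): (x=6, y=1) -> (x=5, y=1)
  D (down): (x=5, y=1) -> (x=5, y=2)
  D (down): (x=5, y=2) -> (x=5, y=3)
  L (left): (x=5, y=3) -> (x=4, y=3)
  D (down): (x=4, y=3) -> (x=4, y=4)
  D (down): (x=4, y=4) -> (x=4, y=5)
  R (right): (x=4, y=5) -> (x=5, y=5)
  R (right): (x=5, y=5) -> (x=6, y=5)
Final: (x=6, y=5)

Answer: Final position: (x=6, y=5)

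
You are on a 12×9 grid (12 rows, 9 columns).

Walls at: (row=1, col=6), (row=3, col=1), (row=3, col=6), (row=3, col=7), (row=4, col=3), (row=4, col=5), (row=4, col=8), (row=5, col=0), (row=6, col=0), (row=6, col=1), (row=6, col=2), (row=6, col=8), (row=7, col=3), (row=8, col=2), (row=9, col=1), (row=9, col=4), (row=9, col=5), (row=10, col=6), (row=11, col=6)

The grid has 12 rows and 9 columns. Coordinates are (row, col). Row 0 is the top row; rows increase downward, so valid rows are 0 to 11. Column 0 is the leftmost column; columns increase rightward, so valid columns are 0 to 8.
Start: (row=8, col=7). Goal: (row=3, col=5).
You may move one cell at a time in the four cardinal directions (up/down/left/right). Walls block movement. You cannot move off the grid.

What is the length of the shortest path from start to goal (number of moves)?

Answer: Shortest path length: 9

Derivation:
BFS from (row=8, col=7) until reaching (row=3, col=5):
  Distance 0: (row=8, col=7)
  Distance 1: (row=7, col=7), (row=8, col=6), (row=8, col=8), (row=9, col=7)
  Distance 2: (row=6, col=7), (row=7, col=6), (row=7, col=8), (row=8, col=5), (row=9, col=6), (row=9, col=8), (row=10, col=7)
  Distance 3: (row=5, col=7), (row=6, col=6), (row=7, col=5), (row=8, col=4), (row=10, col=8), (row=11, col=7)
  Distance 4: (row=4, col=7), (row=5, col=6), (row=5, col=8), (row=6, col=5), (row=7, col=4), (row=8, col=3), (row=11, col=8)
  Distance 5: (row=4, col=6), (row=5, col=5), (row=6, col=4), (row=9, col=3)
  Distance 6: (row=5, col=4), (row=6, col=3), (row=9, col=2), (row=10, col=3)
  Distance 7: (row=4, col=4), (row=5, col=3), (row=10, col=2), (row=10, col=4), (row=11, col=3)
  Distance 8: (row=3, col=4), (row=5, col=2), (row=10, col=1), (row=10, col=5), (row=11, col=2), (row=11, col=4)
  Distance 9: (row=2, col=4), (row=3, col=3), (row=3, col=5), (row=4, col=2), (row=5, col=1), (row=10, col=0), (row=11, col=1), (row=11, col=5)  <- goal reached here
One shortest path (9 moves): (row=8, col=7) -> (row=8, col=6) -> (row=8, col=5) -> (row=8, col=4) -> (row=7, col=4) -> (row=6, col=4) -> (row=5, col=4) -> (row=4, col=4) -> (row=3, col=4) -> (row=3, col=5)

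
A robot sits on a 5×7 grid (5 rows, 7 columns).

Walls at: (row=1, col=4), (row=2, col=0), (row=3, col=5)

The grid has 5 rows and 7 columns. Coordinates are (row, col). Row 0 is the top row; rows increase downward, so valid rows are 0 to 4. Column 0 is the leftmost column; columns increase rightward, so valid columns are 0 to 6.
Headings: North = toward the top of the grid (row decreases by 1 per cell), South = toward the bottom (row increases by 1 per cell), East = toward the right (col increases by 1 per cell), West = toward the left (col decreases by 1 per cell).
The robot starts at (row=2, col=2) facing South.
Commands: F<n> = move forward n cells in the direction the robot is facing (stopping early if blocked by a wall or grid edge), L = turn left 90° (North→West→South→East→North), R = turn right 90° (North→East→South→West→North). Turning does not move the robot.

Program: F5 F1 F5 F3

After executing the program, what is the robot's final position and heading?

Start: (row=2, col=2), facing South
  F5: move forward 2/5 (blocked), now at (row=4, col=2)
  F1: move forward 0/1 (blocked), now at (row=4, col=2)
  F5: move forward 0/5 (blocked), now at (row=4, col=2)
  F3: move forward 0/3 (blocked), now at (row=4, col=2)
Final: (row=4, col=2), facing South

Answer: Final position: (row=4, col=2), facing South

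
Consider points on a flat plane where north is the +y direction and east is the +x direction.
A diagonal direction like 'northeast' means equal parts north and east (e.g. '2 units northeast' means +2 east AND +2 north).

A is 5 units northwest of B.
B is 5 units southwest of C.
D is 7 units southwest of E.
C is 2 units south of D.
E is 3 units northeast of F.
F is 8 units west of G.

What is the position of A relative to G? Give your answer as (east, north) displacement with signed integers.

Place G at the origin (east=0, north=0).
  F is 8 units west of G: delta (east=-8, north=+0); F at (east=-8, north=0).
  E is 3 units northeast of F: delta (east=+3, north=+3); E at (east=-5, north=3).
  D is 7 units southwest of E: delta (east=-7, north=-7); D at (east=-12, north=-4).
  C is 2 units south of D: delta (east=+0, north=-2); C at (east=-12, north=-6).
  B is 5 units southwest of C: delta (east=-5, north=-5); B at (east=-17, north=-11).
  A is 5 units northwest of B: delta (east=-5, north=+5); A at (east=-22, north=-6).
Therefore A relative to G: (east=-22, north=-6).

Answer: A is at (east=-22, north=-6) relative to G.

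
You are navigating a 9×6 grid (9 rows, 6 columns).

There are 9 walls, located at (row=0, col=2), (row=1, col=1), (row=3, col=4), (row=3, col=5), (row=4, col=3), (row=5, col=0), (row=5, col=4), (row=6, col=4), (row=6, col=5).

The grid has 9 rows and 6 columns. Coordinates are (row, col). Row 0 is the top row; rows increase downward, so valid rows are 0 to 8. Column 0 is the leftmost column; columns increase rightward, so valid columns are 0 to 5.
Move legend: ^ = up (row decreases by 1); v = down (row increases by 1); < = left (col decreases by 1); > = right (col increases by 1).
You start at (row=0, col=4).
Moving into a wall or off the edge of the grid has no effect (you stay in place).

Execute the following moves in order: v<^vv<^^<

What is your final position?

Start: (row=0, col=4)
  v (down): (row=0, col=4) -> (row=1, col=4)
  < (left): (row=1, col=4) -> (row=1, col=3)
  ^ (up): (row=1, col=3) -> (row=0, col=3)
  v (down): (row=0, col=3) -> (row=1, col=3)
  v (down): (row=1, col=3) -> (row=2, col=3)
  < (left): (row=2, col=3) -> (row=2, col=2)
  ^ (up): (row=2, col=2) -> (row=1, col=2)
  ^ (up): blocked, stay at (row=1, col=2)
  < (left): blocked, stay at (row=1, col=2)
Final: (row=1, col=2)

Answer: Final position: (row=1, col=2)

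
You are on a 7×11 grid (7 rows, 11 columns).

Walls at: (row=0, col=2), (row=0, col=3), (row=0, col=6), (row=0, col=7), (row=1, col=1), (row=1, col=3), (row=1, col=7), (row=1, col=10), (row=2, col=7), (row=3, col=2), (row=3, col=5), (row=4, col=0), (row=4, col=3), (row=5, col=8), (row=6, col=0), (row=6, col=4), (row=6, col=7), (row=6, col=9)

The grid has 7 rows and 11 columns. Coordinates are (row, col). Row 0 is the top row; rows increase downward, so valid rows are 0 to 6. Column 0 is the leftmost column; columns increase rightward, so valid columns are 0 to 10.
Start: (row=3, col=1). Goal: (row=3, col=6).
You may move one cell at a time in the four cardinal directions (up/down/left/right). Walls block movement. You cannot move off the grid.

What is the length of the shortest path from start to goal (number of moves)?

Answer: Shortest path length: 7

Derivation:
BFS from (row=3, col=1) until reaching (row=3, col=6):
  Distance 0: (row=3, col=1)
  Distance 1: (row=2, col=1), (row=3, col=0), (row=4, col=1)
  Distance 2: (row=2, col=0), (row=2, col=2), (row=4, col=2), (row=5, col=1)
  Distance 3: (row=1, col=0), (row=1, col=2), (row=2, col=3), (row=5, col=0), (row=5, col=2), (row=6, col=1)
  Distance 4: (row=0, col=0), (row=2, col=4), (row=3, col=3), (row=5, col=3), (row=6, col=2)
  Distance 5: (row=0, col=1), (row=1, col=4), (row=2, col=5), (row=3, col=4), (row=5, col=4), (row=6, col=3)
  Distance 6: (row=0, col=4), (row=1, col=5), (row=2, col=6), (row=4, col=4), (row=5, col=5)
  Distance 7: (row=0, col=5), (row=1, col=6), (row=3, col=6), (row=4, col=5), (row=5, col=6), (row=6, col=5)  <- goal reached here
One shortest path (7 moves): (row=3, col=1) -> (row=2, col=1) -> (row=2, col=2) -> (row=2, col=3) -> (row=2, col=4) -> (row=2, col=5) -> (row=2, col=6) -> (row=3, col=6)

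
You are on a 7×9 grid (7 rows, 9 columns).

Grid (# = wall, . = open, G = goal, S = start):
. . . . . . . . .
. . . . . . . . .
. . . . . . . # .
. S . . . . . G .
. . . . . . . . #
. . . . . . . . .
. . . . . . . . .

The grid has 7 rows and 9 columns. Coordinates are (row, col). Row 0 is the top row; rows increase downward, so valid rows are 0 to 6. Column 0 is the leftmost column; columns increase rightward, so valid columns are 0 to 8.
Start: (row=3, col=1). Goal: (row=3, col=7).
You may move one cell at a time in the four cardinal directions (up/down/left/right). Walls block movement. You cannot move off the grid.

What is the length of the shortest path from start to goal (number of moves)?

BFS from (row=3, col=1) until reaching (row=3, col=7):
  Distance 0: (row=3, col=1)
  Distance 1: (row=2, col=1), (row=3, col=0), (row=3, col=2), (row=4, col=1)
  Distance 2: (row=1, col=1), (row=2, col=0), (row=2, col=2), (row=3, col=3), (row=4, col=0), (row=4, col=2), (row=5, col=1)
  Distance 3: (row=0, col=1), (row=1, col=0), (row=1, col=2), (row=2, col=3), (row=3, col=4), (row=4, col=3), (row=5, col=0), (row=5, col=2), (row=6, col=1)
  Distance 4: (row=0, col=0), (row=0, col=2), (row=1, col=3), (row=2, col=4), (row=3, col=5), (row=4, col=4), (row=5, col=3), (row=6, col=0), (row=6, col=2)
  Distance 5: (row=0, col=3), (row=1, col=4), (row=2, col=5), (row=3, col=6), (row=4, col=5), (row=5, col=4), (row=6, col=3)
  Distance 6: (row=0, col=4), (row=1, col=5), (row=2, col=6), (row=3, col=7), (row=4, col=6), (row=5, col=5), (row=6, col=4)  <- goal reached here
One shortest path (6 moves): (row=3, col=1) -> (row=3, col=2) -> (row=3, col=3) -> (row=3, col=4) -> (row=3, col=5) -> (row=3, col=6) -> (row=3, col=7)

Answer: Shortest path length: 6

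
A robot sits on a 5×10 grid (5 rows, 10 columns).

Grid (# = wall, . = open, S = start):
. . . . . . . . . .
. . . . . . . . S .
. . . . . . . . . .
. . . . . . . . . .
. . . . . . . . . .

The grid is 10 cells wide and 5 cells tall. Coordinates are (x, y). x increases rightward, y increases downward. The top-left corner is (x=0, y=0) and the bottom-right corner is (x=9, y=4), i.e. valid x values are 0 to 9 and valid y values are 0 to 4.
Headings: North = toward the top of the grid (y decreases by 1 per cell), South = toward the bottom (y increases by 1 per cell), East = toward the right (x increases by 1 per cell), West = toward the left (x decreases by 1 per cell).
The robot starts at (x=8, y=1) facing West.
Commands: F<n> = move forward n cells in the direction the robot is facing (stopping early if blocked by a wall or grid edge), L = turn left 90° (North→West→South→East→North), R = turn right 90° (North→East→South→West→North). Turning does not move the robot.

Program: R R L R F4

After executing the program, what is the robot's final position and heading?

Answer: Final position: (x=9, y=1), facing East

Derivation:
Start: (x=8, y=1), facing West
  R: turn right, now facing North
  R: turn right, now facing East
  L: turn left, now facing North
  R: turn right, now facing East
  F4: move forward 1/4 (blocked), now at (x=9, y=1)
Final: (x=9, y=1), facing East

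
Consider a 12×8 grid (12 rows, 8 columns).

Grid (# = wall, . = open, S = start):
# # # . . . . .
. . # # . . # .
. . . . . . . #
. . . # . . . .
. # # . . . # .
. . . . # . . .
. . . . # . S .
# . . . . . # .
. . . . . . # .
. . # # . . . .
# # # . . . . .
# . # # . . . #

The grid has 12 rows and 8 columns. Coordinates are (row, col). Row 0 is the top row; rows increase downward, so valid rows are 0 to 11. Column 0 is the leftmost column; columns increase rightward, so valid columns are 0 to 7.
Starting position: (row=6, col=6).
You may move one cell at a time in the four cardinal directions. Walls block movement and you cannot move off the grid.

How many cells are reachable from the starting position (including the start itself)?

Answer: Reachable cells: 70

Derivation:
BFS flood-fill from (row=6, col=6):
  Distance 0: (row=6, col=6)
  Distance 1: (row=5, col=6), (row=6, col=5), (row=6, col=7)
  Distance 2: (row=5, col=5), (row=5, col=7), (row=7, col=5), (row=7, col=7)
  Distance 3: (row=4, col=5), (row=4, col=7), (row=7, col=4), (row=8, col=5), (row=8, col=7)
  Distance 4: (row=3, col=5), (row=3, col=7), (row=4, col=4), (row=7, col=3), (row=8, col=4), (row=9, col=5), (row=9, col=7)
  Distance 5: (row=2, col=5), (row=3, col=4), (row=3, col=6), (row=4, col=3), (row=6, col=3), (row=7, col=2), (row=8, col=3), (row=9, col=4), (row=9, col=6), (row=10, col=5), (row=10, col=7)
  Distance 6: (row=1, col=5), (row=2, col=4), (row=2, col=6), (row=5, col=3), (row=6, col=2), (row=7, col=1), (row=8, col=2), (row=10, col=4), (row=10, col=6), (row=11, col=5)
  Distance 7: (row=0, col=5), (row=1, col=4), (row=2, col=3), (row=5, col=2), (row=6, col=1), (row=8, col=1), (row=10, col=3), (row=11, col=4), (row=11, col=6)
  Distance 8: (row=0, col=4), (row=0, col=6), (row=2, col=2), (row=5, col=1), (row=6, col=0), (row=8, col=0), (row=9, col=1)
  Distance 9: (row=0, col=3), (row=0, col=7), (row=2, col=1), (row=3, col=2), (row=5, col=0), (row=9, col=0)
  Distance 10: (row=1, col=1), (row=1, col=7), (row=2, col=0), (row=3, col=1), (row=4, col=0)
  Distance 11: (row=1, col=0), (row=3, col=0)
Total reachable: 70 (grid has 71 open cells total)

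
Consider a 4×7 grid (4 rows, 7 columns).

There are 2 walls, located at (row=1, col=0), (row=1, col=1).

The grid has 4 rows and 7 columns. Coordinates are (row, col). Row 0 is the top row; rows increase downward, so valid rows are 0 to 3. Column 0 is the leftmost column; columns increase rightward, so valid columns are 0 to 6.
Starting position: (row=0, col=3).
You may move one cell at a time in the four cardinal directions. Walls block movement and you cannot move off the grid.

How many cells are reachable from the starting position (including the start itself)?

Answer: Reachable cells: 26

Derivation:
BFS flood-fill from (row=0, col=3):
  Distance 0: (row=0, col=3)
  Distance 1: (row=0, col=2), (row=0, col=4), (row=1, col=3)
  Distance 2: (row=0, col=1), (row=0, col=5), (row=1, col=2), (row=1, col=4), (row=2, col=3)
  Distance 3: (row=0, col=0), (row=0, col=6), (row=1, col=5), (row=2, col=2), (row=2, col=4), (row=3, col=3)
  Distance 4: (row=1, col=6), (row=2, col=1), (row=2, col=5), (row=3, col=2), (row=3, col=4)
  Distance 5: (row=2, col=0), (row=2, col=6), (row=3, col=1), (row=3, col=5)
  Distance 6: (row=3, col=0), (row=3, col=6)
Total reachable: 26 (grid has 26 open cells total)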